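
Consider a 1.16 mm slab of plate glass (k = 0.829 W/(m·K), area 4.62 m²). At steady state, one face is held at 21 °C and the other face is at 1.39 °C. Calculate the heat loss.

Q = 64.7 kW

Q = kA·ΔT/L = 0.829 × 4.62 × |21 °C − 1.39 °C| / 0.00116 = 64700 W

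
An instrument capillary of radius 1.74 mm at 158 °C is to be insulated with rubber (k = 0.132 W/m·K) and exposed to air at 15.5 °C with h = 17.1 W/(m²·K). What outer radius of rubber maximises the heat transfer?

r_cr = 0.772 cm

For a cylinder, r_cr = k_ins/h = 0.132/17.1 = 0.00772 m = 0.772 cm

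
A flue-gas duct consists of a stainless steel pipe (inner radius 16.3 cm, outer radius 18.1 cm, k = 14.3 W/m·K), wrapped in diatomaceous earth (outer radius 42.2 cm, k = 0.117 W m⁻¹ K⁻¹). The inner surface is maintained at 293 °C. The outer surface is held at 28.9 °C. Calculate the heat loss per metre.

Q' = 229 W/m

Series thermal resistances, inner to outer:
  R'_stainless steel = ln(0.181/0.163)/(2πk) = 0.1047/(2π·14.3) = 0.001166 m·K/W
  R'_diatomaceous earth = ln(0.422/0.181)/(2πk) = 0.8465/(2π·0.117) = 1.152 m·K/W
ΣR = 0.001166 + 1.152 = 1.153 m·K/W
Q' = ΔT/ΣR = (293 °C − 28.9 °C)/1.153 = 229 W/m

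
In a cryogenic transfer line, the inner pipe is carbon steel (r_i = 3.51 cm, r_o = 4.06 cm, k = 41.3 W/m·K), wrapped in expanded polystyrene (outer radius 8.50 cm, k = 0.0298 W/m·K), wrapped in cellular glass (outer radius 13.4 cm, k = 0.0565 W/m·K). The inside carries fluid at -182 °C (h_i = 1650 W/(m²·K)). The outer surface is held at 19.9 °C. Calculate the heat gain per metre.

Q' = 38.6 W/m

Series thermal resistances, inner to outer:
  R'_conv,in = 1/(2πr h) = 1/(2π·0.0351·1650) = 0.002748 m·K/W
  R'_carbon steel = ln(0.0406/0.0351)/(2πk) = 0.1456/(2π·41.3) = 5.610×10^-4 m·K/W
  R'_expanded polystyrene = ln(0.0850/0.0406)/(2πk) = 0.7389/(2π·0.0298) = 3.946 m·K/W
  R'_cellular glass = ln(0.134/0.0850)/(2πk) = 0.4552/(2π·0.0565) = 1.282 m·K/W
ΣR = 0.002748 + 5.610×10^-4 + 3.946 + 1.282 = 5.231 m·K/W
Q' = ΔT/ΣR = (-182 °C − 19.9 °C)/5.231 = -38.6 W/m
(Negative Q' ⇒ heat flows inward; heat gain = 38.6 W/m.)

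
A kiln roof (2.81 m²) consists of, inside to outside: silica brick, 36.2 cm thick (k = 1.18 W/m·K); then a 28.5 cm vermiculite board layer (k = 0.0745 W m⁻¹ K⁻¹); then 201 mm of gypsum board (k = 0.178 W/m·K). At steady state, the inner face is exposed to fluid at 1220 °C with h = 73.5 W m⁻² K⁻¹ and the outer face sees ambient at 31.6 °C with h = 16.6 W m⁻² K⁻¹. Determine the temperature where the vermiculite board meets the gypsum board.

T = 297 °C

Resistance network (inner→outer):
  R_conv,in = 1/(hA) = 1/(73.5·2.81) = 0.004842 K/W
  R_silica brick = L/(kA) = 0.362/(1.18·2.81) = 0.1092 K/W
  R_vermiculite board = L/(kA) = 0.285/(0.0745·2.81) = 1.361 K/W
  R_gypsum board = L/(kA) = 0.201/(0.178·2.81) = 0.4019 K/W
  R_conv,out = 1/(hA) = 1/(16.6·2.81) = 0.02144 K/W
ΣR = 0.004842 + 0.1092 + 1.361 + 0.4019 + 0.02144 = 1.898 K/W
Q = ΔT/ΣR = (1220 °C − 31.6 °C)/1.898 = 626.1 W
From the inner boundary to the vermiculite board/gypsum board interface, ΣR_partial = 1.475 K/W.
T_interface = T_in − Q·ΣR_partial = 1220 °C − (626.1)(1.475) = 297 °C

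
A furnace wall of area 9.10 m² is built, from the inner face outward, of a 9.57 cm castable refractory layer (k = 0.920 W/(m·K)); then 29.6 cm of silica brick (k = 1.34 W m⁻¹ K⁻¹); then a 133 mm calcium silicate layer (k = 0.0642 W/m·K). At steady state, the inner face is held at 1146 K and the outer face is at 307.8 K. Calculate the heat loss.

Q = 3.18 kW

Resistance network (inner→outer):
  R_castable refractory = L/(kA) = 0.0957/(0.920·9.10) = 0.01143 K/W
  R_silica brick = L/(kA) = 0.296/(1.34·9.10) = 0.02427 K/W
  R_calcium silicate = L/(kA) = 0.133/(0.0642·9.10) = 0.2277 K/W
ΣR = 0.01143 + 0.02427 + 0.2277 = 0.2634 K/W
Q = ΔT/ΣR = (1146 K − 307.8 K)/0.2634 = 3180 W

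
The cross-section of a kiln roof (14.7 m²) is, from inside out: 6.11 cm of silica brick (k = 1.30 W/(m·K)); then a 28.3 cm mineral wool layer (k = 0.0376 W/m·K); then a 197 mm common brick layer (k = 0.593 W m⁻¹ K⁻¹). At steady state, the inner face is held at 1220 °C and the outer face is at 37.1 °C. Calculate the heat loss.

Q = 2200 W

Series thermal resistances, inner to outer:
  R_silica brick = L/(kA) = 0.0611/(1.30·14.7) = 0.003197 K/W
  R_mineral wool = L/(kA) = 0.283/(0.0376·14.7) = 0.5120 K/W
  R_common brick = L/(kA) = 0.197/(0.593·14.7) = 0.02260 K/W
ΣR = 0.003197 + 0.5120 + 0.02260 = 0.5378 K/W
Q = ΔT/ΣR = (1220 °C − 37.1 °C)/0.5378 = 2200 W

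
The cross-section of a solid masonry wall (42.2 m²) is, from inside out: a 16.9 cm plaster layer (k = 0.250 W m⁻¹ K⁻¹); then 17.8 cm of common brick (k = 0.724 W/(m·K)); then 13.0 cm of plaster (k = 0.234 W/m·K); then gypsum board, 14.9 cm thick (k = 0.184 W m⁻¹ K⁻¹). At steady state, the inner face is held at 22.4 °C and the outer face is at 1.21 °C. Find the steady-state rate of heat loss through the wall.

Treat each layer as a resistance in series:
  R_plaster = L/(kA) = 0.169/(0.250·42.2) = 0.01602 K/W
  R_common brick = L/(kA) = 0.178/(0.724·42.2) = 0.005826 K/W
  R_plaster = L/(kA) = 0.130/(0.234·42.2) = 0.01316 K/W
  R_gypsum board = L/(kA) = 0.149/(0.184·42.2) = 0.01919 K/W
ΣR = 0.01602 + 0.005826 + 0.01316 + 0.01919 = 0.05420 K/W
Q = ΔT/ΣR = (22.4 °C − 1.21 °C)/0.05420 = 391 W

Q = 391 W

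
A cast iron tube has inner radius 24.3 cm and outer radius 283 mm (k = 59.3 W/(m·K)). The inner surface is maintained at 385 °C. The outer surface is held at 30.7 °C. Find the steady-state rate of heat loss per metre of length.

Q' = 8.66×10^5 W/m

Q' = 2πk·ΔT/ln(r₂/r₁) = 2π × 59.3 × 354.3 / ln(0.283/0.243) = 8.66×10^5 W/m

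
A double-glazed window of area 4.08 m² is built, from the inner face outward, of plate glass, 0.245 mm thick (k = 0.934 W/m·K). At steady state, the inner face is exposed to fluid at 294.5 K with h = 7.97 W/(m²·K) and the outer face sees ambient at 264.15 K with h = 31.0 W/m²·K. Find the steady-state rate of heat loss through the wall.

Resistance network (inner→outer):
  R_conv,in = 1/(hA) = 1/(7.97·4.08) = 0.03075 K/W
  R_plate glass = L/(kA) = 2.45×10^-4/(0.934·4.08) = 6.429×10^-5 K/W
  R_conv,out = 1/(hA) = 1/(31.0·4.08) = 0.007906 K/W
ΣR = 0.03075 + 6.429×10^-5 + 0.007906 = 0.03872 K/W
Q = ΔT/ΣR = (294.5 K − 264.15 K)/0.03872 = 784 W

Q = 784 W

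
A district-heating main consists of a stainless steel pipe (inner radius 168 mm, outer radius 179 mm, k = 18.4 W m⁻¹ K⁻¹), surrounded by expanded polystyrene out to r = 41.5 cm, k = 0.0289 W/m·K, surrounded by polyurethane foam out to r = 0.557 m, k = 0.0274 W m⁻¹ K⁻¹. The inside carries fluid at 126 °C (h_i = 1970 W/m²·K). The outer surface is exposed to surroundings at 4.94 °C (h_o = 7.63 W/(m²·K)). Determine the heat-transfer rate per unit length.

Q' = 19.0 W/m

Treat each layer as a resistance in series:
  R'_conv,in = 1/(2πr h) = 1/(2π·0.168·1970) = 4.809×10^-4 m·K/W
  R'_stainless steel = ln(0.179/0.168)/(2πk) = 0.06342/(2π·18.4) = 5.486×10^-4 m·K/W
  R'_expanded polystyrene = ln(0.415/0.179)/(2πk) = 0.8409/(2π·0.0289) = 4.631 m·K/W
  R'_polyurethane foam = ln(0.557/0.415)/(2πk) = 0.2943/(2π·0.0274) = 1.709 m·K/W
  R'_conv,out = 1/(2πr h) = 1/(2π·0.557·7.63) = 0.03745 m·K/W
ΣR = 4.809×10^-4 + 5.486×10^-4 + 4.631 + 1.709 + 0.03745 = 6.378 m·K/W
Q' = ΔT/ΣR = (126 °C − 4.94 °C)/6.378 = 19.0 W/m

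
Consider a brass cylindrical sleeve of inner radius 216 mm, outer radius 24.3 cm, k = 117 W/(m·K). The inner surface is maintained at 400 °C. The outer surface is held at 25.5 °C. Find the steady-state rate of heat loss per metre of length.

Q' = 2πk·ΔT/ln(r₂/r₁) = 2π × 117 × 374.5 / ln(0.243/0.216) = 2.34×10^6 W/m

Q' = 2340 kW/m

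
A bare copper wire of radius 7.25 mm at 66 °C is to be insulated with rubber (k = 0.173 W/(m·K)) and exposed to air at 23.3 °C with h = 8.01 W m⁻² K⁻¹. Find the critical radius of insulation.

For a cylinder, r_cr = k_ins/h = 0.173/8.01 = 0.0216 m = 2.16 cm

r_cr = 2.16 cm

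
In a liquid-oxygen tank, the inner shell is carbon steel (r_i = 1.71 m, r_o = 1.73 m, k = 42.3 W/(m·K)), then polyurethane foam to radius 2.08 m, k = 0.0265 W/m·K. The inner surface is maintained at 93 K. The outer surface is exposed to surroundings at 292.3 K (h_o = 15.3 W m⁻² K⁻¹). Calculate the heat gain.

Q = 680 W

Treat each layer as a resistance in series:
  R_carbon steel = (1/1.71 − 1/1.73)/(4πk) = 0.006761/(4π·42.3) = 1.272×10^-5 K/W
  R_polyurethane foam = (1/1.73 − 1/2.08)/(4πk) = 0.09727/(4π·0.0265) = 0.2921 K/W
  R_conv,out = 1/(4πr²h) = 1/(4π·2.08²·15.3) = 0.001202 K/W
ΣR = 1.272×10^-5 + 0.2921 + 0.001202 = 0.2933 K/W
Q = ΔT/ΣR = (93 K − 292.3 K)/0.2933 = -680 W
(Negative Q ⇒ heat flows inward; heat gain = 680 W.)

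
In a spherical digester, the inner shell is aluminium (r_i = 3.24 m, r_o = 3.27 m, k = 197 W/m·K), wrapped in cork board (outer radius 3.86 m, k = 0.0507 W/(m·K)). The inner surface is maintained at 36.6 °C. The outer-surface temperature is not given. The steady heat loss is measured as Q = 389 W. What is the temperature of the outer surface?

T_out = 8.06 °C

Series resistances:
  R_aluminium = (1/3.24 − 1/3.27)/(4πk) = 0.002832/(4π·197) = 1.144×10^-6 K/W
  R_cork board = (1/3.27 − 1/3.86)/(4πk) = 0.04674/(4π·0.0507) = 0.07337 K/W
ΣR = 0.07337 K/W
ΔT = Q·ΣR = 389 × 0.07337 = 28.54 K
Heat flows outward, so T_out = T_in − ΔT = 36.6 − 28.54 = 8.06 °C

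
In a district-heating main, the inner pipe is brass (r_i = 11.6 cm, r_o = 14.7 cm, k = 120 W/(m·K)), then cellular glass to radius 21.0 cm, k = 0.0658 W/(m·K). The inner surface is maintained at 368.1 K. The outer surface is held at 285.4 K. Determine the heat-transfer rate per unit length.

Q' = 95.8 W/m

Treat each layer as a resistance in series:
  R'_brass = ln(0.147/0.116)/(2πk) = 0.2368/(2π·120) = 3.141×10^-4 m·K/W
  R'_cellular glass = ln(0.210/0.147)/(2πk) = 0.3567/(2π·0.0658) = 0.8627 m·K/W
ΣR = 3.141×10^-4 + 0.8627 = 0.8630 m·K/W
Q' = ΔT/ΣR = (368.1 K − 285.4 K)/0.8630 = 95.8 W/m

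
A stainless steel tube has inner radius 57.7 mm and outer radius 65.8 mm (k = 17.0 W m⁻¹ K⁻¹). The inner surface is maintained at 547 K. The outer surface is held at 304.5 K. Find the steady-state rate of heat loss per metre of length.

Q' = 1.97×10^5 W/m

Q' = 2πk·ΔT/ln(r₂/r₁) = 2π × 17.0 × 242.5 / ln(0.0658/0.0577) = 1.97×10^5 W/m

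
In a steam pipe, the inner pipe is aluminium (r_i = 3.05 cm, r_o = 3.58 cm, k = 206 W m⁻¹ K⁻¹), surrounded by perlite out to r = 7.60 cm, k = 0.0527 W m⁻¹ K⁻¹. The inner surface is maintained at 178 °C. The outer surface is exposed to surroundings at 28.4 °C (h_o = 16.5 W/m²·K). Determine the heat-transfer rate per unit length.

Resistance network (inner→outer):
  R'_aluminium = ln(0.0358/0.0305)/(2πk) = 0.1602/(2π·206) = 1.238×10^-4 m·K/W
  R'_perlite = ln(0.0760/0.0358)/(2πk) = 0.7528/(2π·0.0527) = 2.273 m·K/W
  R'_conv,out = 1/(2πr h) = 1/(2π·0.0760·16.5) = 0.1269 m·K/W
ΣR = 1.238×10^-4 + 2.273 + 0.1269 = 2.400 m·K/W
Q' = ΔT/ΣR = (178 °C − 28.4 °C)/2.400 = 62.3 W/m

Q' = 62.3 W/m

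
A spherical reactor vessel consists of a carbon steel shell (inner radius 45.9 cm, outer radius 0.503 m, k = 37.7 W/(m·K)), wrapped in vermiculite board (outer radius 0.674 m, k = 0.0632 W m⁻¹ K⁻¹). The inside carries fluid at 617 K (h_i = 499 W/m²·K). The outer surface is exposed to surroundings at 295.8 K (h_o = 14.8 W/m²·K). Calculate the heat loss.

Series thermal resistances, inner to outer:
  R_conv,in = 1/(4πr²h) = 1/(4π·0.459²·499) = 7.569×10^-4 K/W
  R_carbon steel = (1/0.459 − 1/0.503)/(4πk) = 0.1906/(4π·37.7) = 4.023×10^-4 K/W
  R_vermiculite board = (1/0.503 − 1/0.674)/(4πk) = 0.5044/(4π·0.0632) = 0.6351 K/W
  R_conv,out = 1/(4πr²h) = 1/(4π·0.674²·14.8) = 0.01184 K/W
ΣR = 7.569×10^-4 + 4.023×10^-4 + 0.6351 + 0.01184 = 0.6481 K/W
Q = ΔT/ΣR = (617 K − 295.8 K)/0.6481 = 496 W

Q = 496 W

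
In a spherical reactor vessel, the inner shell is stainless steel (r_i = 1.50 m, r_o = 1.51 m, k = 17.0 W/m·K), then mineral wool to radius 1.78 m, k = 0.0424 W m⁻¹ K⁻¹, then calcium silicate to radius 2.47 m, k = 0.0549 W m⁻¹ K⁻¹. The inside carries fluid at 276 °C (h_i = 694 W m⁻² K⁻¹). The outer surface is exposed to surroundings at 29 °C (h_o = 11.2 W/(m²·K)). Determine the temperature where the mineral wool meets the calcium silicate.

Resistance network (inner→outer):
  R_conv,in = 1/(4πr²h) = 1/(4π·1.50²·694) = 5.096×10^-5 K/W
  R_stainless steel = (1/1.50 − 1/1.51)/(4πk) = 0.004415/(4π·17.0) = 2.067×10^-5 K/W
  R_mineral wool = (1/1.51 − 1/1.78)/(4πk) = 0.1005/(4π·0.0424) = 0.1885 K/W
  R_calcium silicate = (1/1.78 − 1/2.47)/(4πk) = 0.1569/(4π·0.0549) = 0.2275 K/W
  R_conv,out = 1/(4πr²h) = 1/(4π·2.47²·11.2) = 0.001165 K/W
ΣR = 5.096×10^-5 + 2.067×10^-5 + 0.1885 + 0.2275 + 0.001165 = 0.4172 K/W
Q = ΔT/ΣR = (276 °C − 29 °C)/0.4172 = 592.0 W
From the inner boundary to the mineral wool/calcium silicate interface, ΣR_partial = 0.1886 K/W.
T_interface = T_in − Q·ΣR_partial = 276 °C − (592.0)(0.1886) = 164 °C

T = 164 °C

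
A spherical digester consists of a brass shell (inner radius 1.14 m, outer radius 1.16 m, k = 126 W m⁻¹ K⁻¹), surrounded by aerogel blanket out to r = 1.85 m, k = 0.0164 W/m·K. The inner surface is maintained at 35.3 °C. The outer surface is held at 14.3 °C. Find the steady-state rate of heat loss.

Q = 13.5 W

Resistance network (inner→outer):
  R_brass = (1/1.14 − 1/1.16)/(4πk) = 0.01512/(4π·126) = 9.552×10^-6 K/W
  R_aerogel blanket = (1/1.16 − 1/1.85)/(4πk) = 0.3215/(4π·0.0164) = 1.560 K/W
ΣR = 9.552×10^-6 + 1.560 = 1.560 K/W
Q = ΔT/ΣR = (35.3 °C − 14.3 °C)/1.560 = 13.5 W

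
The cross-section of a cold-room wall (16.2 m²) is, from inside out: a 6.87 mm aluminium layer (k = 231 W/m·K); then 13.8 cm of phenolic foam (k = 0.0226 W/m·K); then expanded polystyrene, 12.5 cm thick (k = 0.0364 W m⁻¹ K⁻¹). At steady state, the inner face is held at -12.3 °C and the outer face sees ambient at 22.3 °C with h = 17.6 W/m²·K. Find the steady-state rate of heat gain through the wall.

Series thermal resistances, inner to outer:
  R_aluminium = L/(kA) = 0.00687/(231·16.2) = 1.836×10^-6 K/W
  R_phenolic foam = L/(kA) = 0.138/(0.0226·16.2) = 0.3769 K/W
  R_expanded polystyrene = L/(kA) = 0.125/(0.0364·16.2) = 0.2120 K/W
  R_conv,out = 1/(hA) = 1/(17.6·16.2) = 0.003507 K/W
ΣR = 1.836×10^-6 + 0.3769 + 0.2120 + 0.003507 = 0.5924 K/W
Q = ΔT/ΣR = (-12.3 °C − 22.3 °C)/0.5924 = -58.4 W
(Negative Q ⇒ heat flows inward; heat gain = 58.4 W.)

Q = 58.4 W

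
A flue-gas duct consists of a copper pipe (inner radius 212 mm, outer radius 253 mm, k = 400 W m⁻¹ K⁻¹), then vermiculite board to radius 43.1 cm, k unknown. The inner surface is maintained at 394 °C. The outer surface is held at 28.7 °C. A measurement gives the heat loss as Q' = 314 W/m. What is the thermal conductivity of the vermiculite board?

k = 0.0729 W/m·K

ΣR = ΔT/Q' = |394 − 28.7|/314 = 1.163 m·K/W
Known resistances:
  R'_copper = ln(0.253/0.212)/(2πk) = 0.1768/(2π·400) = 7.035×10^-5 m·K/W
R_vermiculite board = ΣR − ΣR_known = 1.163 − 7.035×10^-5 = 1.163 m·K/W
ln(r₂/r₁)/(2πk) = 1.163 ⇒ k = 0.5327/(2π·1.163) = 0.0729 W/m·K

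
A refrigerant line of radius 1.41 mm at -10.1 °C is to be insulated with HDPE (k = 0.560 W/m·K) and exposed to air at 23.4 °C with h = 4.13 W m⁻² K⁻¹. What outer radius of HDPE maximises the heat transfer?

For a cylinder, r_cr = k_ins/h = 0.560/4.13 = 0.136 m = 13.6 cm

r_cr = 13.6 cm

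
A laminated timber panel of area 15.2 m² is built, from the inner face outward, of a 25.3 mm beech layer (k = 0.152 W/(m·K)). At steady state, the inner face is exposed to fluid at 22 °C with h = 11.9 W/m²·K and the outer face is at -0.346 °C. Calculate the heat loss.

Series thermal resistances, inner to outer:
  R_conv,in = 1/(hA) = 1/(11.9·15.2) = 0.005529 K/W
  R_beech = L/(kA) = 0.0253/(0.152·15.2) = 0.01095 K/W
ΣR = 0.005529 + 0.01095 = 0.01648 K/W
Q = ΔT/ΣR = (22 °C − -0.346 °C)/0.01648 = 1360 W

Q = 1360 W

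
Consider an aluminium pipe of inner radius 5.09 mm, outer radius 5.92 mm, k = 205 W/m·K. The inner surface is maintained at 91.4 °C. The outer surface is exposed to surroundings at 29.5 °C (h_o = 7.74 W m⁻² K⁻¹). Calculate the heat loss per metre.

Q' = 17.8 W/m

Series thermal resistances, inner to outer:
  R'_aluminium = ln(0.00592/0.00509)/(2πk) = 0.1511/(2π·205) = 1.173×10^-4 m·K/W
  R'_conv,out = 1/(2πr h) = 1/(2π·0.00592·7.74) = 3.473 m·K/W
ΣR = 1.173×10^-4 + 3.473 = 3.473 m·K/W
Q' = ΔT/ΣR = (91.4 °C − 29.5 °C)/3.473 = 17.8 W/m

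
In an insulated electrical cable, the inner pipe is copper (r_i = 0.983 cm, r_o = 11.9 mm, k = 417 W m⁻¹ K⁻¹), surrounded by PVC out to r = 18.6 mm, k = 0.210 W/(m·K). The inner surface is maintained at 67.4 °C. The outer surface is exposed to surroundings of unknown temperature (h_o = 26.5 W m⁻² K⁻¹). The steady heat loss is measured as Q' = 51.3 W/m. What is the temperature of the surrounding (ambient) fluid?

Series resistances:
  R'_copper = ln(0.0119/0.00983)/(2πk) = 0.1911/(2π·417) = 7.294×10^-5 m·K/W
  R'_PVC = ln(0.0186/0.0119)/(2πk) = 0.4466/(2π·0.210) = 0.3385 m·K/W
  R'_conv,out = 1/(2πr h) = 1/(2π·0.0186·26.5) = 0.3229 m·K/W
ΣR = 0.6615 m·K/W
ΔT = Q'·ΣR = 51.3 × 0.6615 = 33.93 K
Heat flows outward, so T_out = T_in − ΔT = 67.4 − 33.93 = 33.5 °C

T_out = 33.5 °C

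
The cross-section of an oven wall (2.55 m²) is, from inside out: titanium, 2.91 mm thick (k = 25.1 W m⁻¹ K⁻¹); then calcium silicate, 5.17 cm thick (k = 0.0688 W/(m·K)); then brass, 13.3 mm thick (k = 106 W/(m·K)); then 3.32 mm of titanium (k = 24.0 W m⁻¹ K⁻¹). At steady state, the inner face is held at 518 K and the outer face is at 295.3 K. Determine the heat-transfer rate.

Series thermal resistances, inner to outer:
  R_titanium = L/(kA) = 0.00291/(25.1·2.55) = 4.547×10^-5 K/W
  R_calcium silicate = L/(kA) = 0.0517/(0.0688·2.55) = 0.2947 K/W
  R_brass = L/(kA) = 0.0133/(106·2.55) = 4.920×10^-5 K/W
  R_titanium = L/(kA) = 0.00332/(24.0·2.55) = 5.425×10^-5 K/W
ΣR = 4.547×10^-5 + 0.2947 + 4.920×10^-5 + 5.425×10^-5 = 0.2948 K/W
Q = ΔT/ΣR = (518 K − 295.3 K)/0.2948 = 755 W

Q = 755 W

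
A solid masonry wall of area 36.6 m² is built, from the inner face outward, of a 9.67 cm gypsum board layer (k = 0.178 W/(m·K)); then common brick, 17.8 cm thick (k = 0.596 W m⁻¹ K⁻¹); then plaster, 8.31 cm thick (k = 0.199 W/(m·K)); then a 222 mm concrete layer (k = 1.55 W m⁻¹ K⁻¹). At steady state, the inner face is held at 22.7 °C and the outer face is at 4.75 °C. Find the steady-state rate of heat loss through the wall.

Q = 468 W

Series thermal resistances, inner to outer:
  R_gypsum board = L/(kA) = 0.0967/(0.178·36.6) = 0.01484 K/W
  R_common brick = L/(kA) = 0.178/(0.596·36.6) = 0.008160 K/W
  R_plaster = L/(kA) = 0.0831/(0.199·36.6) = 0.01141 K/W
  R_concrete = L/(kA) = 0.222/(1.55·36.6) = 0.003913 K/W
ΣR = 0.01484 + 0.008160 + 0.01141 + 0.003913 = 0.03832 K/W
Q = ΔT/ΣR = (22.7 °C − 4.75 °C)/0.03832 = 468 W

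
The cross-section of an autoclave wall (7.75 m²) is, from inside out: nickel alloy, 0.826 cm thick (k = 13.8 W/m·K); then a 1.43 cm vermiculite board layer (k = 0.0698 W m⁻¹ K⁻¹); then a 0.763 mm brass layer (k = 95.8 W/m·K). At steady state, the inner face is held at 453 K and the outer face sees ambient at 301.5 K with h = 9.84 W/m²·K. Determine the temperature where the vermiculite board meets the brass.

T = 351.6 K

Series thermal resistances, inner to outer:
  R_nickel alloy = L/(kA) = 0.00826/(13.8·7.75) = 7.723×10^-5 K/W
  R_vermiculite board = L/(kA) = 0.0143/(0.0698·7.75) = 0.02643 K/W
  R_brass = L/(kA) = 7.63×10^-4/(95.8·7.75) = 1.028×10^-6 K/W
  R_conv,out = 1/(hA) = 1/(9.84·7.75) = 0.01311 K/W
ΣR = 7.723×10^-5 + 0.02643 + 1.028×10^-6 + 0.01311 = 0.03962 K/W
Q = ΔT/ΣR = (453 K − 301.5 K)/0.03962 = 3824 W
From the inner boundary to the vermiculite board/brass interface, ΣR_partial = 0.02651 K/W.
T_interface = T_in − Q·ΣR_partial = 453 K − (3824)(0.02651) = 351.6 K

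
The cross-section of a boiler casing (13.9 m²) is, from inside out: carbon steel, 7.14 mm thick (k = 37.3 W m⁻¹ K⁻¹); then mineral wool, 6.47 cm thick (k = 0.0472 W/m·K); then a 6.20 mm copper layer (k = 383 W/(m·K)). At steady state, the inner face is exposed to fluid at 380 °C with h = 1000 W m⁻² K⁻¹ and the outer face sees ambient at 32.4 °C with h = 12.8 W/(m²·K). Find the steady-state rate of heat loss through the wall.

Q = 3330 W

Series thermal resistances, inner to outer:
  R_conv,in = 1/(hA) = 1/(1000·13.9) = 7.194×10^-5 K/W
  R_carbon steel = L/(kA) = 0.00714/(37.3·13.9) = 1.377×10^-5 K/W
  R_mineral wool = L/(kA) = 0.0647/(0.0472·13.9) = 0.09862 K/W
  R_copper = L/(kA) = 0.00620/(383·13.9) = 1.165×10^-6 K/W
  R_conv,out = 1/(hA) = 1/(12.8·13.9) = 0.005621 K/W
ΣR = 7.194×10^-5 + 1.377×10^-5 + 0.09862 + 1.165×10^-6 + 0.005621 = 0.1043 K/W
Q = ΔT/ΣR = (380 °C − 32.4 °C)/0.1043 = 3330 W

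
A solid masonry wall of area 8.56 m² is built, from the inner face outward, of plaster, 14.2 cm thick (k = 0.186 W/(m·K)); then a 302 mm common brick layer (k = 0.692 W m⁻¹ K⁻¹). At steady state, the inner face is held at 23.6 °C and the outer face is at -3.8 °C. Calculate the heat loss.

Resistance network (inner→outer):
  R_plaster = L/(kA) = 0.142/(0.186·8.56) = 0.08919 K/W
  R_common brick = L/(kA) = 0.302/(0.692·8.56) = 0.05098 K/W
ΣR = 0.08919 + 0.05098 = 0.1402 K/W
Q = ΔT/ΣR = (23.6 °C − -3.8 °C)/0.1402 = 195 W

Q = 195 W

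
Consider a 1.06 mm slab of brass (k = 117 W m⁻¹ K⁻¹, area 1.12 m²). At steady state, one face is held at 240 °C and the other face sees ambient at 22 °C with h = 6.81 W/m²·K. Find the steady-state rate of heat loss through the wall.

Resistance network (inner→outer):
  R_brass = L/(kA) = 0.00106/(117·1.12) = 8.089×10^-6 K/W
  R_conv,out = 1/(hA) = 1/(6.81·1.12) = 0.1311 K/W
ΣR = 8.089×10^-6 + 0.1311 = 0.1311 K/W
Q = ΔT/ΣR = (240 °C − 22 °C)/0.1311 = 1660 W

Q = 1660 W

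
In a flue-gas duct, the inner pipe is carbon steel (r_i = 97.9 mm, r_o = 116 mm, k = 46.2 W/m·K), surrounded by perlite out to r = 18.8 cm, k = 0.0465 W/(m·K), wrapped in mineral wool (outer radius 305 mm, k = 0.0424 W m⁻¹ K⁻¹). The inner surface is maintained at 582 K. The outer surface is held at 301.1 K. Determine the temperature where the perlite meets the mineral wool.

T = 448 K

Series thermal resistances, inner to outer:
  R'_carbon steel = ln(0.116/0.0979)/(2πk) = 0.1696/(2π·46.2) = 5.844×10^-4 m·K/W
  R'_perlite = ln(0.188/0.116)/(2πk) = 0.4829/(2π·0.0465) = 1.653 m·K/W
  R'_mineral wool = ln(0.305/0.188)/(2πk) = 0.4839/(2π·0.0424) = 1.816 m·K/W
ΣR = 5.844×10^-4 + 1.653 + 1.816 = 3.470 m·K/W
Q' = ΔT/ΣR = (582 K − 301.1 K)/3.470 = 80.95 W/m
From the inner boundary to the perlite/mineral wool interface, ΣR_partial = 1.654 m·K/W.
T_interface = T_in − Q'·ΣR_partial = 582 K − (80.95)(1.654) = 448 K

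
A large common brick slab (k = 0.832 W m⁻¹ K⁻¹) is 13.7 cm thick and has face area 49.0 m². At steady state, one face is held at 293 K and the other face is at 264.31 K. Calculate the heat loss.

Q = 8540 W

Q = kA·ΔT/L = 0.832 × 49.0 × |293 K − 264.31 K| / 0.137 = 8540 W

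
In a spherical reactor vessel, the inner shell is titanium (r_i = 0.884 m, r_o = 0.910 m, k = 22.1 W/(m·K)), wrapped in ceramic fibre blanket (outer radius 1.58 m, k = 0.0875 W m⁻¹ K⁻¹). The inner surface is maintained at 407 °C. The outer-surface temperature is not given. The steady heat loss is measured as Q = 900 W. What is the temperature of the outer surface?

Sum the resistances:
  R_titanium = (1/0.884 − 1/0.910)/(4πk) = 0.03232/(4π·22.1) = 1.164×10^-4 K/W
  R_ceramic fibre blanket = (1/0.910 − 1/1.58)/(4πk) = 0.4660/(4π·0.0875) = 0.4238 K/W
ΣR = 0.4239 K/W
ΔT = Q·ΣR = 900 × 0.4239 = 381.5 K
Heat flows outward, so T_out = T_in − ΔT = 407 − 381.5 = 25.5 °C

T_out = 25.5 °C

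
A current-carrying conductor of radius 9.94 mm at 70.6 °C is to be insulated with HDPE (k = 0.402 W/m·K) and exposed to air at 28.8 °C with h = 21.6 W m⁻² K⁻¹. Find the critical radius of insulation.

For a cylinder, r_cr = k_ins/h = 0.402/21.6 = 0.0186 m = 1.86 cm

r_cr = 1.86 cm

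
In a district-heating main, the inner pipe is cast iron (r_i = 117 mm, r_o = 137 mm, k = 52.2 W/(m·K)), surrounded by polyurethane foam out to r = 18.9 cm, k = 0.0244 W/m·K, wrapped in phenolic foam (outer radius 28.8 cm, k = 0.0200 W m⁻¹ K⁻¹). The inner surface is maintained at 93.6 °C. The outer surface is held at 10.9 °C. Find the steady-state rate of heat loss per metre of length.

Series thermal resistances, inner to outer:
  R'_cast iron = ln(0.137/0.117)/(2πk) = 0.1578/(2π·52.2) = 4.811×10^-4 m·K/W
  R'_polyurethane foam = ln(0.189/0.137)/(2πk) = 0.3218/(2π·0.0244) = 2.099 m·K/W
  R'_phenolic foam = ln(0.288/0.189)/(2πk) = 0.4212/(2π·0.0200) = 3.352 m·K/W
ΣR = 4.811×10^-4 + 2.099 + 3.352 = 5.451 m·K/W
Q' = ΔT/ΣR = (93.6 °C − 10.9 °C)/5.451 = 15.2 W/m

Q' = 15.2 W/m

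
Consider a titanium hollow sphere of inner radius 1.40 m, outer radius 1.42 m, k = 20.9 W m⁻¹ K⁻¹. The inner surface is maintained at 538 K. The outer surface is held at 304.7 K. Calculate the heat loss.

Q = 4πk·ΔT/(1/r₁ − 1/r₂) = 4π × 20.9 × 233.3 / (1/1.40 − 1/1.42) = 6.09×10^6 W

Q = 6090 kW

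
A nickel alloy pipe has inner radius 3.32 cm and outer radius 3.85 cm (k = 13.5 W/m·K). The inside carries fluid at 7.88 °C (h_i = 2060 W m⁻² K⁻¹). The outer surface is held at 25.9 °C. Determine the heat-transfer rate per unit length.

Treat each layer as a resistance in series:
  R'_conv,in = 1/(2πr h) = 1/(2π·0.0332·2060) = 0.002327 m·K/W
  R'_nickel alloy = ln(0.0385/0.0332)/(2πk) = 0.1481/(2π·13.5) = 0.001746 m·K/W
ΣR = 0.002327 + 0.001746 = 0.004073 m·K/W
Q' = ΔT/ΣR = (7.88 °C − 25.9 °C)/0.004073 = -4420 W/m
(Negative Q' ⇒ heat flows inward; heat gain = 4420 W/m.)

Q' = 4.42 kW/m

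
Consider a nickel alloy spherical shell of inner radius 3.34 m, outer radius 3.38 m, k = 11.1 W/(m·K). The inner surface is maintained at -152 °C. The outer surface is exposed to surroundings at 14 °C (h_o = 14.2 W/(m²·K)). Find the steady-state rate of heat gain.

Q = 322 kW

Series thermal resistances, inner to outer:
  R_nickel alloy = (1/3.34 − 1/3.38)/(4πk) = 0.003543/(4π·11.1) = 2.540×10^-5 K/W
  R_conv,out = 1/(4πr²h) = 1/(4π·3.38²·14.2) = 4.905×10^-4 K/W
ΣR = 2.540×10^-5 + 4.905×10^-4 = 5.159×10^-4 K/W
Q = ΔT/ΣR = (-152 °C − 14 °C)/5.159×10^-4 = -3.22×10^5 W
(Negative Q ⇒ heat flows inward; heat gain = 3.22×10^5 W.)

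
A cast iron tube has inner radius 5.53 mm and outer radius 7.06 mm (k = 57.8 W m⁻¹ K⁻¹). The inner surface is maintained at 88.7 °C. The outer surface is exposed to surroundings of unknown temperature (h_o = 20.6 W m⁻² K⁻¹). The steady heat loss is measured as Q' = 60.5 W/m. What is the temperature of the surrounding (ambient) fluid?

Series resistances:
  R'_cast iron = ln(0.00706/0.00553)/(2πk) = 0.2443/(2π·57.8) = 6.726×10^-4 m·K/W
  R'_conv,out = 1/(2πr h) = 1/(2π·0.00706·20.6) = 1.094 m·K/W
ΣR = 1.095 m·K/W
ΔT = Q'·ΣR = 60.5 × 1.095 = 66.25 K
Heat flows outward, so T_out = T_in − ΔT = 88.7 − 66.25 = 22.5 °C

T_out = 22.5 °C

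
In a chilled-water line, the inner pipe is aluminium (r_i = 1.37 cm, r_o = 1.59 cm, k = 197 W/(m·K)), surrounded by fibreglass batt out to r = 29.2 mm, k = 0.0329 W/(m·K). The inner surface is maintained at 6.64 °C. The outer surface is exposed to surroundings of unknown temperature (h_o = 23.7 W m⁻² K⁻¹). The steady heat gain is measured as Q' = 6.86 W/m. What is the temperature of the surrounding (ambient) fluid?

Sum the resistances:
  R'_aluminium = ln(0.0159/0.0137)/(2πk) = 0.1489/(2π·197) = 1.203×10^-4 m·K/W
  R'_fibreglass batt = ln(0.0292/0.0159)/(2πk) = 0.6078/(2π·0.0329) = 2.940 m·K/W
  R'_conv,out = 1/(2πr h) = 1/(2π·0.0292·23.7) = 0.2300 m·K/W
ΣR = 3.171 m·K/W
ΔT = Q'·ΣR = 6.86 × 3.171 = 21.75 K
Heat flows inward, so T_out = T_in + ΔT = 6.64 + 21.75 = 28.4 °C

T_out = 28.4 °C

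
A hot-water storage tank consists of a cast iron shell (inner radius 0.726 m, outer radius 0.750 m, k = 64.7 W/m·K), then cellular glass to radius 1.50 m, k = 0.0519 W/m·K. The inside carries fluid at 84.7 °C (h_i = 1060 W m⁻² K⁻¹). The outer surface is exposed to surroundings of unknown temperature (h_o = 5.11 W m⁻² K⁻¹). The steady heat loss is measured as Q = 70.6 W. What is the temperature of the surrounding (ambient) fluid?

Series resistances:
  R_conv,in = 1/(4πr²h) = 1/(4π·0.726²·1060) = 1.424×10^-4 K/W
  R_cast iron = (1/0.726 − 1/0.750)/(4πk) = 0.04408/(4π·64.7) = 5.421×10^-5 K/W
  R_cellular glass = (1/0.750 − 1/1.50)/(4πk) = 0.6667/(4π·0.0519) = 1.022 K/W
  R_conv,out = 1/(4πr²h) = 1/(4π·1.50²·5.11) = 0.006921 K/W
ΣR = 1.029 K/W
ΔT = Q·ΣR = 70.6 × 1.029 = 72.65 K
Heat flows outward, so T_out = T_in − ΔT = 84.7 − 72.65 = 12.0 °C

T_out = 12.0 °C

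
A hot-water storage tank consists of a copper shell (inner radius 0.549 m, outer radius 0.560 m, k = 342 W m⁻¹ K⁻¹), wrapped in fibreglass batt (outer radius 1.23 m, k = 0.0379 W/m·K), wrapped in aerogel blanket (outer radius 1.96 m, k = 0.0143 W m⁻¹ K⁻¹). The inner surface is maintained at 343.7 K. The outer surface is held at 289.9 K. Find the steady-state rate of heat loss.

Resistance network (inner→outer):
  R_copper = (1/0.549 − 1/0.560)/(4πk) = 0.03578/(4π·342) = 8.325×10^-6 K/W
  R_fibreglass batt = (1/0.560 − 1/1.23)/(4πk) = 0.9727/(4π·0.0379) = 2.042 K/W
  R_aerogel blanket = (1/1.23 − 1/1.96)/(4πk) = 0.3028/(4π·0.0143) = 1.685 K/W
ΣR = 8.325×10^-6 + 2.042 + 1.685 = 3.727 K/W
Q = ΔT/ΣR = (343.7 K − 289.9 K)/3.727 = 14.4 W

Q = 14.4 W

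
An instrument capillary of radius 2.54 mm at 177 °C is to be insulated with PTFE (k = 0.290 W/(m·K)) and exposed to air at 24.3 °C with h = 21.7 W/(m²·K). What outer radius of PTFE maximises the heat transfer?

For a cylinder, r_cr = k_ins/h = 0.290/21.7 = 0.0134 m = 1.34 cm

r_cr = 1.34 cm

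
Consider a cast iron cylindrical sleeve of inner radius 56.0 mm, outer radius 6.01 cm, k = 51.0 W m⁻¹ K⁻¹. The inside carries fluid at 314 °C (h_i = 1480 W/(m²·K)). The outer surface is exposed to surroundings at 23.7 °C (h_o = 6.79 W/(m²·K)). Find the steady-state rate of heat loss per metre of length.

Treat each layer as a resistance in series:
  R'_conv,in = 1/(2πr h) = 1/(2π·0.0560·1480) = 0.001920 m·K/W
  R'_cast iron = ln(0.0601/0.0560)/(2πk) = 0.07066/(2π·51.0) = 2.205×10^-4 m·K/W
  R'_conv,out = 1/(2πr h) = 1/(2π·0.0601·6.79) = 0.3900 m·K/W
ΣR = 0.001920 + 2.205×10^-4 + 0.3900 = 0.3921 m·K/W
Q' = ΔT/ΣR = (314 °C − 23.7 °C)/0.3921 = 740 W/m

Q' = 740 W/m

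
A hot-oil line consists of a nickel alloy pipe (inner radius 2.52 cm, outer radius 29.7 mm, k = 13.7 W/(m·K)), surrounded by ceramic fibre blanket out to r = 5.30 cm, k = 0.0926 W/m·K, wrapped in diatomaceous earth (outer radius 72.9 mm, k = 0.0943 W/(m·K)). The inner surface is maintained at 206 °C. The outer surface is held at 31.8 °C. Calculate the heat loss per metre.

Q' = 113 W/m

Resistance network (inner→outer):
  R'_nickel alloy = ln(0.0297/0.0252)/(2πk) = 0.1643/(2π·13.7) = 0.001909 m·K/W
  R'_ceramic fibre blanket = ln(0.0530/0.0297)/(2πk) = 0.5791/(2π·0.0926) = 0.9954 m·K/W
  R'_diatomaceous earth = ln(0.0729/0.0530)/(2πk) = 0.3188/(2π·0.0943) = 0.5380 m·K/W
ΣR = 0.001909 + 0.9954 + 0.5380 = 1.535 m·K/W
Q' = ΔT/ΣR = (206 °C − 31.8 °C)/1.535 = 113 W/m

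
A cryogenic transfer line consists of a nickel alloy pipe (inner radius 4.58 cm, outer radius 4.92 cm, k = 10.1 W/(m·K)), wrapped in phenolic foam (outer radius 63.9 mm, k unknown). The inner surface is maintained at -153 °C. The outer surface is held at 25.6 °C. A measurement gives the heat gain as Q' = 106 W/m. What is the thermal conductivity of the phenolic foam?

k = 0.0247 W/m·K

ΣR = ΔT/Q' = |-153 − 25.6|/106 = 1.685 m·K/W
Known resistances:
  R'_nickel alloy = ln(0.0492/0.0458)/(2πk) = 0.07161/(2π·10.1) = 0.001128 m·K/W
R_phenolic foam = ΣR − ΣR_known = 1.685 − 0.001128 = 1.684 m·K/W
ln(r₂/r₁)/(2πk) = 1.684 ⇒ k = 0.2614/(2π·1.684) = 0.0247 W/m·K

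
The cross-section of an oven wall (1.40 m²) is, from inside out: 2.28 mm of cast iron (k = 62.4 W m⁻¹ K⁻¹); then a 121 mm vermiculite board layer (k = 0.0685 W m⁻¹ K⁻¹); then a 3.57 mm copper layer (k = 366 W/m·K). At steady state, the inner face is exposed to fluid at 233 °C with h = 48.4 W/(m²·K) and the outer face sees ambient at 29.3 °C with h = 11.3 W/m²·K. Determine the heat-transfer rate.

Q = 152 W

Treat each layer as a resistance in series:
  R_conv,in = 1/(hA) = 1/(48.4·1.40) = 0.01476 K/W
  R_cast iron = L/(kA) = 0.00228/(62.4·1.40) = 2.610×10^-5 K/W
  R_vermiculite board = L/(kA) = 0.121/(0.0685·1.40) = 1.262 K/W
  R_copper = L/(kA) = 0.00357/(366·1.40) = 6.967×10^-6 K/W
  R_conv,out = 1/(hA) = 1/(11.3·1.40) = 0.06321 K/W
ΣR = 0.01476 + 2.610×10^-5 + 1.262 + 6.967×10^-6 + 0.06321 = 1.340 K/W
Q = ΔT/ΣR = (233 °C − 29.3 °C)/1.340 = 152 W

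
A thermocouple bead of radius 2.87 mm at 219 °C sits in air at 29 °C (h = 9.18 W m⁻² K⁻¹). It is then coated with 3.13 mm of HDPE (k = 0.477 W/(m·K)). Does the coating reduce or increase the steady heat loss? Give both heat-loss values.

increases: 0.181 → 0.701 W

Critical radius for a sphere: r_cr = 2k/h = 0.104 m = 10.4 cm.
Outer radius after coating: r₂ = 0.00287 + 0.00313 = 0.00600 m.
Since r₁ < r_cr and r₂ ≤ r_cr, the coating moves toward the maximum at r_cr — heat loss rises.
Bare: R = 1/(4πr₁²h) = 1052 K/W; Q = 190/1052 = 0.181 W.
Coated: R = R_cond + R_conv = 271.1 K/W; Q = 190/271.1 = 0.701 W.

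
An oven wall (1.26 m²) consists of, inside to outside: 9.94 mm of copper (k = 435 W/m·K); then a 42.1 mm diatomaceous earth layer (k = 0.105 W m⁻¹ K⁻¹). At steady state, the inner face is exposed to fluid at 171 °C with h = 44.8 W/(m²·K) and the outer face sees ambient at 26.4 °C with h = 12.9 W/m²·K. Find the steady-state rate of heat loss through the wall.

Treat each layer as a resistance in series:
  R_conv,in = 1/(hA) = 1/(44.8·1.26) = 0.01772 K/W
  R_copper = L/(kA) = 0.00994/(435·1.26) = 1.814×10^-5 K/W
  R_diatomaceous earth = L/(kA) = 0.0421/(0.105·1.26) = 0.3182 K/W
  R_conv,out = 1/(hA) = 1/(12.9·1.26) = 0.06152 K/W
ΣR = 0.01772 + 1.814×10^-5 + 0.3182 + 0.06152 = 0.3975 K/W
Q = ΔT/ΣR = (171 °C − 26.4 °C)/0.3975 = 364 W

Q = 364 W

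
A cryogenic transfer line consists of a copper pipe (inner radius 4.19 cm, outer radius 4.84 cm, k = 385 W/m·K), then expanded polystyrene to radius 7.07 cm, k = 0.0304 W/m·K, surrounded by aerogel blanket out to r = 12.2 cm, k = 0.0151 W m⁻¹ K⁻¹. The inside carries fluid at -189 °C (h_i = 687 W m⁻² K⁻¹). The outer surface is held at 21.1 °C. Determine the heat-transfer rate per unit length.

Series thermal resistances, inner to outer:
  R'_conv,in = 1/(2πr h) = 1/(2π·0.0419·687) = 0.005529 m·K/W
  R'_copper = ln(0.0484/0.0419)/(2πk) = 0.1442/(2π·385) = 5.962×10^-5 m·K/W
  R'_expanded polystyrene = ln(0.0707/0.0484)/(2πk) = 0.3789/(2π·0.0304) = 1.984 m·K/W
  R'_aerogel blanket = ln(0.122/0.0707)/(2πk) = 0.5456/(2π·0.0151) = 5.750 m·K/W
ΣR = 0.005529 + 5.962×10^-5 + 1.984 + 5.750 = 7.740 m·K/W
Q' = ΔT/ΣR = (-189 °C − 21.1 °C)/7.740 = -27.1 W/m
(Negative Q' ⇒ heat flows inward; heat gain = 27.1 W/m.)

Q' = 27.1 W/m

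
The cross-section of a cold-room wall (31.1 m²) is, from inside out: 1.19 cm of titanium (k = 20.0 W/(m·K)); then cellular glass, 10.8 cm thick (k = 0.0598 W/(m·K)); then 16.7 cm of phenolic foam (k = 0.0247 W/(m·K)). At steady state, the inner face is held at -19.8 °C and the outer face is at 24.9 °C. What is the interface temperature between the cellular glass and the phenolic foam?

T = -10.4 °C

Resistance network (inner→outer):
  R_titanium = L/(kA) = 0.0119/(20.0·31.1) = 1.913×10^-5 K/W
  R_cellular glass = L/(kA) = 0.108/(0.0598·31.1) = 0.05807 K/W
  R_phenolic foam = L/(kA) = 0.167/(0.0247·31.1) = 0.2174 K/W
ΣR = 1.913×10^-5 + 0.05807 + 0.2174 = 0.2755 K/W
Q = ΔT/ΣR = (-19.8 °C − 24.9 °C)/0.2755 = -162.3 W
From the inner boundary to the cellular glass/phenolic foam interface, ΣR_partial = 0.05809 K/W.
T_interface = T_in − Q·ΣR_partial = -19.8 °C − (-162.3)(0.05809) = -10.4 °C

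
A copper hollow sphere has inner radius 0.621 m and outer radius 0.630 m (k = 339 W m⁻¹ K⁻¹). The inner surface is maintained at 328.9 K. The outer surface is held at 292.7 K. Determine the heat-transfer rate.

Q = 6.70×10^6 W

Q = 4πk·ΔT/(1/r₁ − 1/r₂) = 4π × 339 × 36.2 / (1/0.621 − 1/0.630) = 6.70×10^6 W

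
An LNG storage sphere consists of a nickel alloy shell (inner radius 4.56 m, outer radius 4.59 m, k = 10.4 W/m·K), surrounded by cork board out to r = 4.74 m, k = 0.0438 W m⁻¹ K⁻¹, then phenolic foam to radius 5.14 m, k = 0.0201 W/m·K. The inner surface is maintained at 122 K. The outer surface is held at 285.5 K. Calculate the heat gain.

Series thermal resistances, inner to outer:
  R_nickel alloy = (1/4.56 − 1/4.59)/(4πk) = 0.001433/(4π·10.4) = 1.097×10^-5 K/W
  R_cork board = (1/4.59 − 1/4.74)/(4πk) = 0.006894/(4π·0.0438) = 0.01253 K/W
  R_phenolic foam = (1/4.74 − 1/5.14)/(4πk) = 0.01642/(4π·0.0201) = 0.06500 K/W
ΣR = 1.097×10^-5 + 0.01253 + 0.06500 = 0.07754 K/W
Q = ΔT/ΣR = (122 K − 285.5 K)/0.07754 = -2110 W
(Negative Q ⇒ heat flows inward; heat gain = 2110 W.)

Q = 2110 W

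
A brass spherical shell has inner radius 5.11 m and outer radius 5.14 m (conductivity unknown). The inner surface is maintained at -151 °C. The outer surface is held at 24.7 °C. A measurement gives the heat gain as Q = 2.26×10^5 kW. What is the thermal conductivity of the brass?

k = 117 W/m·K

ΣR = ΔT/Q = |-151 − 24.7|/2.26×10^8 = 7.774×10^-7 K/W
(1/r₁−1/r₂)/(4πk) = 7.774×10^-7 ⇒ k = 0.001142/(4π·7.774×10^-7) = 117 W/m·K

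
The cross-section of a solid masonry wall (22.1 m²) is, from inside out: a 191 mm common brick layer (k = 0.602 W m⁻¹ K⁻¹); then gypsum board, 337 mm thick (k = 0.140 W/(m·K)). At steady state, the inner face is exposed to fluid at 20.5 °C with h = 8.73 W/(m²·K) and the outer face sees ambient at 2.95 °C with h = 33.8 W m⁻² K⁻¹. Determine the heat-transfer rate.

Treat each layer as a resistance in series:
  R_conv,in = 1/(hA) = 1/(8.73·22.1) = 0.005183 K/W
  R_common brick = L/(kA) = 0.191/(0.602·22.1) = 0.01436 K/W
  R_gypsum board = L/(kA) = 0.337/(0.140·22.1) = 0.1089 K/W
  R_conv,out = 1/(hA) = 1/(33.8·22.1) = 0.001339 K/W
ΣR = 0.005183 + 0.01436 + 0.1089 + 0.001339 = 0.1298 K/W
Q = ΔT/ΣR = (20.5 °C − 2.95 °C)/0.1298 = 135 W

Q = 135 W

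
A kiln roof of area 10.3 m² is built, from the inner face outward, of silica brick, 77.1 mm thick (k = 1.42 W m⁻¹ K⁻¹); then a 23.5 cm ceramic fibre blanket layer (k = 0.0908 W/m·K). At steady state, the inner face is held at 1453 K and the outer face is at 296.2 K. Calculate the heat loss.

Q = 4.51 kW

Resistance network (inner→outer):
  R_silica brick = L/(kA) = 0.0771/(1.42·10.3) = 0.005271 K/W
  R_ceramic fibre blanket = L/(kA) = 0.235/(0.0908·10.3) = 0.2513 K/W
ΣR = 0.005271 + 0.2513 = 0.2566 K/W
Q = ΔT/ΣR = (1453 K − 296.2 K)/0.2566 = 4510 W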